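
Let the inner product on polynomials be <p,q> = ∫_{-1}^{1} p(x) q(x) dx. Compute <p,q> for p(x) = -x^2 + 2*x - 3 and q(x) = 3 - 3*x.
<p,q> = -24

Expand the product: p(x)·q(x) = 3*x^3 - 9*x^2 + 15*x - 9.
∫_{-1}^{1} of each monomial x^k gives [2/(k+1) if k even, 0 if k odd]. Integrating term-by-term (or equivalently evaluating the antiderivative F(x) = 3*x^4/4 - 3*x^3 + 15*x^2/2 - 9*x at the endpoints):
  F(1) − F(−1) = -15/4 − (81/4) = -24.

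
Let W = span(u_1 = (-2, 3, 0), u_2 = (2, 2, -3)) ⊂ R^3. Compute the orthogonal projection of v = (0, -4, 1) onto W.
proj_W(v) = (18/31, -112/31, 51/31)

Set up U = [u_1 | ... | u_2] ∈ R^(3×2). The projector onto W = col(U) is P = U (U^T U)^(-1) U^T.
Compute U^T U =
  [13, 2]
  [2, 17],
and U^T v = (-12, -11).
Solve U^T U · c = U^T v for the coefficients: c = (-26/31, -17/31). The projection is proj_W(v) = U c.
Check: (v - proj_W(v)) · u_1 = 0  (should be 0).
Check: (v - proj_W(v)) · u_2 = 0  (should be 0).
Result: proj_W(v) = (18/31, -112/31, 51/31).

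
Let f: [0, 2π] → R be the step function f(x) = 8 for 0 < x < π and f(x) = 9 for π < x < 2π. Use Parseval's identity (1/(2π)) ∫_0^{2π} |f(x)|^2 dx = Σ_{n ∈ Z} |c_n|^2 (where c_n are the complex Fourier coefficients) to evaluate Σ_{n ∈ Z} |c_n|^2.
Σ |c_n|^2 = 145/2

Parseval equates the L^2 energy of f (normalised by 1/(2π)) with the ℓ^2 sum of its Fourier coefficients: (1/(2π)) ∫_0^{2π} |f|^2 = Σ |c_n|^2.
Compute the left side: (1/(2π)) [∫_0^π 8^2 dx + ∫_π^{2π} 9^2 dx] = (1/(2π)) · (64π + 81π) = (64 + 81)/2 = 145/2.
So Σ_{n ∈ Z} |c_n|^2 = 145/2.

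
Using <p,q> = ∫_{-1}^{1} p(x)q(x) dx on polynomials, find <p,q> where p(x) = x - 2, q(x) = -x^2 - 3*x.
<p,q> = -2/3

Expand the product: p(x)·q(x) = -x^3 - x^2 + 6*x.
∫_{-1}^{1} of each monomial x^k gives [2/(k+1) if k even, 0 if k odd]. Integrating term-by-term (or equivalently evaluating the antiderivative F(x) = -x^4/4 - x^3/3 + 3*x^2 at the endpoints):
  F(1) − F(−1) = 29/12 − (37/12) = -2/3.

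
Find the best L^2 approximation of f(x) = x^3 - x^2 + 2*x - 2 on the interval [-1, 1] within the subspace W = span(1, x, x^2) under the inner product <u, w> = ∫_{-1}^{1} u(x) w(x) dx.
g(x) = -x^2 + 13*x/5 - 2

The best approximation g ∈ W is the orthogonal projection of f onto W. Writing g = a_0 + a_1 x + a_2 x^2, the coefficients solve the normal equations G · a = b where
  G_{ij} = <φ_i, φ_j> and b_i = <f, φ_i>, with φ_0 = 1, φ_1 = x, φ_2 = x^2.
G =
  [2, 0, 2/3]
  [0, 2/3, 0]
  [2/3, 0, 2/5],
b = (-14/3, 26/15, -26/15).
Solving gives a_0 = -2, a_1 = 13/5, a_2 = -1, so
  g(x) = -x^2 + 13*x/5 - 2.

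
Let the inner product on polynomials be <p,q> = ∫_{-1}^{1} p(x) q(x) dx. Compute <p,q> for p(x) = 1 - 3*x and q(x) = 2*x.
<p,q> = -4

Expand the product: p(x)·q(x) = -6*x^2 + 2*x.
∫_{-1}^{1} of each monomial x^k gives [2/(k+1) if k even, 0 if k odd]. Integrating term-by-term (or equivalently evaluating the antiderivative F(x) = -2*x^3 + x^2 at the endpoints):
  F(1) − F(−1) = -1 − (3) = -4.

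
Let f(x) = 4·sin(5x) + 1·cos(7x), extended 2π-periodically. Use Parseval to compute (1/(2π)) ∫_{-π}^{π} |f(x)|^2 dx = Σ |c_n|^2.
Σ |c_n|^2 = 17/2

Expand |f|^2 and use orthogonality of {sin(nx), cos(mx)} on [-π, π]:
  ∫_{-π}^{π} sin(nx)^2 dx = π, ∫ cos(mx)^2 dx = π, and cross terms integrate to 0.
So ∫_{-π}^{π} f(x)^2 dx = 4^2 · π + 1^2 · π = (16 + 1)π.
Divide by 2π: (16 + 1)/2 = 17/2.
By Parseval, this equals Σ |c_n|^2.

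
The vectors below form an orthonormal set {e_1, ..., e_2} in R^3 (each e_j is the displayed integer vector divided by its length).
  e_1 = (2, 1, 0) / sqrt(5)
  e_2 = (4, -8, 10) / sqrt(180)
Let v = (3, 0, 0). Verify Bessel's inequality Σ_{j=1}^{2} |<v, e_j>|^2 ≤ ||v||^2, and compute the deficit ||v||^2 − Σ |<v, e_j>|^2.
Σ |<v, e_j>|^2 = 8; ||v||^2 = 9; deficit = 1

Write each e_j = u_j / sqrt(<u_j, u_j>) where u_j is the displayed integer vector. Then <v, e_j> = <v, u_j> / sqrt(<u_j, u_j>), so |<v, e_j>|^2 = <v, u_j>^2 / <u_j, u_j>.
Coefficients: <v, e_1> = 6/sqrt(5), <v, e_2> = 12/sqrt(180).
Square and sum: Σ |<v, e_j>|^2 = 8.
Compute ||v||^2 = v·v = 9.
Deficit = 9 − 8 = 1 ≥ 0, confirming Bessel's inequality. (The deficit equals ||v − Σ <v,e_j> e_j||^2, the squared distance from v to span{e_j}.)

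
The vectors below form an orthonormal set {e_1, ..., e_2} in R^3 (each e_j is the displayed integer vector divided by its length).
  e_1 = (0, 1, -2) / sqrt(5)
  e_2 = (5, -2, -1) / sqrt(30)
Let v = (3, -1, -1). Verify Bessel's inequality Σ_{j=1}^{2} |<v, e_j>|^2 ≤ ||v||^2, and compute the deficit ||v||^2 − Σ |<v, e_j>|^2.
Σ |<v, e_j>|^2 = 11; ||v||^2 = 11; deficit = 0

Write each e_j = u_j / sqrt(<u_j, u_j>) where u_j is the displayed integer vector. Then <v, e_j> = <v, u_j> / sqrt(<u_j, u_j>), so |<v, e_j>|^2 = <v, u_j>^2 / <u_j, u_j>.
Coefficients: <v, e_1> = 1/sqrt(5), <v, e_2> = 18/sqrt(30).
Square and sum: Σ |<v, e_j>|^2 = 11.
Compute ||v||^2 = v·v = 11.
Deficit = 11 − 11 = 0 ≥ 0, confirming Bessel's inequality. (The deficit equals ||v − Σ <v,e_j> e_j||^2, the squared distance from v to span{e_j}.)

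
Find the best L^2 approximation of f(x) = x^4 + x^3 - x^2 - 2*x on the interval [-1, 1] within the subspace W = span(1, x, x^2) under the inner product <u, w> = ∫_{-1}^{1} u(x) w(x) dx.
g(x) = -x^2/7 - 7*x/5 - 3/35

The best approximation g ∈ W is the orthogonal projection of f onto W. Writing g = a_0 + a_1 x + a_2 x^2, the coefficients solve the normal equations G · a = b where
  G_{ij} = <φ_i, φ_j> and b_i = <f, φ_i>, with φ_0 = 1, φ_1 = x, φ_2 = x^2.
G =
  [2, 0, 2/3]
  [0, 2/3, 0]
  [2/3, 0, 2/5],
b = (-4/15, -14/15, -4/35).
Solving gives a_0 = -3/35, a_1 = -7/5, a_2 = -1/7, so
  g(x) = -x^2/7 - 7*x/5 - 3/35.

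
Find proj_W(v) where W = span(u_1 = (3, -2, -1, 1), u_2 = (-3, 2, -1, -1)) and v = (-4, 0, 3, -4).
proj_W(v) = (-24/7, 16/7, 3, -8/7)

Set up U = [u_1 | ... | u_2] ∈ R^(4×2). The projector onto W = col(U) is P = U (U^T U)^(-1) U^T.
Compute U^T U =
  [15, -13]
  [-13, 15],
and U^T v = (-19, 13).
Solve U^T U · c = U^T v for the coefficients: c = (-29/14, -13/14). The projection is proj_W(v) = U c.
Check: (v - proj_W(v)) · u_1 = 0  (should be 0).
Check: (v - proj_W(v)) · u_2 = 0  (should be 0).
Result: proj_W(v) = (-24/7, 16/7, 3, -8/7).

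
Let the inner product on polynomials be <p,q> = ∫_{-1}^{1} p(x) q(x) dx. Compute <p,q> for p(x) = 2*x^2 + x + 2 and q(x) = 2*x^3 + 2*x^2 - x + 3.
<p,q> = 102/5

Expand the product: p(x)·q(x) = 4*x^5 + 6*x^4 + 4*x^3 + 9*x^2 + x + 6.
∫_{-1}^{1} of each monomial x^k gives [2/(k+1) if k even, 0 if k odd]. Integrating term-by-term (or equivalently evaluating the antiderivative F(x) = 2*x^6/3 + 6*x^5/5 + x^4 + 3*x^3 + x^2/2 + 6*x at the endpoints):
  F(1) − F(−1) = 371/30 − (-241/30) = 102/5.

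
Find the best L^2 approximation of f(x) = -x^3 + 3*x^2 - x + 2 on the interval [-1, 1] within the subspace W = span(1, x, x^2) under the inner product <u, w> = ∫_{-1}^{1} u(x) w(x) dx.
g(x) = 3*x^2 - 8*x/5 + 2

The best approximation g ∈ W is the orthogonal projection of f onto W. Writing g = a_0 + a_1 x + a_2 x^2, the coefficients solve the normal equations G · a = b where
  G_{ij} = <φ_i, φ_j> and b_i = <f, φ_i>, with φ_0 = 1, φ_1 = x, φ_2 = x^2.
G =
  [2, 0, 2/3]
  [0, 2/3, 0]
  [2/3, 0, 2/5],
b = (6, -16/15, 38/15).
Solving gives a_0 = 2, a_1 = -8/5, a_2 = 3, so
  g(x) = 3*x^2 - 8*x/5 + 2.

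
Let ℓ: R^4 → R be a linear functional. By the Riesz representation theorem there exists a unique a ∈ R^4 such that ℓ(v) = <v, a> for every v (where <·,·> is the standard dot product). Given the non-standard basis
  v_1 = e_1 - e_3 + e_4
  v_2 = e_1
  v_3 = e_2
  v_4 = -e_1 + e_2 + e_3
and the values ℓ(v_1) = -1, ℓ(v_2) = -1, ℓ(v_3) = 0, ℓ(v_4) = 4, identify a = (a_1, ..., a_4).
a = (-1, 0, 3, 3)

Write a = (a_1, ..., a_4) in the standard basis. For each basis vector v_i, ℓ(v_i) = <v_i, a> is a linear equation in the a_j's. Collect the n equations into a matrix system V a = ℓ, where row i of V is v_i (expressed in the standard basis). Since V is invertible (lower-triangular with 1s on the diagonal, up to permutation), solve by back-substitution:
  V =
[[1, 0, -1, 1],
 [1, 0, 0, 0],
 [0, 1, 0, 0],
 [-1, 1, 1, 0]]
  V a = (-1, -1, 0, 4)
Solving gives a = (-1, 0, 3, 3).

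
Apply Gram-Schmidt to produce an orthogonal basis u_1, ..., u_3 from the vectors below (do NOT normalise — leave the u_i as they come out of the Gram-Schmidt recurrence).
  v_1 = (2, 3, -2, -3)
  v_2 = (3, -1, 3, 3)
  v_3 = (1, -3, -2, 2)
Orthogonal basis:
  u_1 = (2, 3, -2, -3)
  u_2 = (51/13, 5/13, 27/13, 21/13)
  u_3 = (100/73, -291/146, -209/73, 121/146)

Apply the Gram-Schmidt recurrence
  u_1 = v_1
  u_i = v_i − Σ_{j<i} ((v_i · u_j) / (u_j · u_j)) · u_j.

Step by step this gives:
  u_1 = (2, 3, -2, -3)
  u_2 = (51/13, 5/13, 27/13, 21/13)
  u_3 = (100/73, -291/146, -209/73, 121/146)

Orthogonality check:
  u_2 · u_1 = 0 (should be 0)
  u_3 · u_1 = 0 (should be 0)
  u_3 · u_2 = 0 (should be 0)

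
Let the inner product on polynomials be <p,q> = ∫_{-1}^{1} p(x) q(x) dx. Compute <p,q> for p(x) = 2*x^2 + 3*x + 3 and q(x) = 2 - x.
<p,q> = 38/3

Expand the product: p(x)·q(x) = -2*x^3 + x^2 + 3*x + 6.
∫_{-1}^{1} of each monomial x^k gives [2/(k+1) if k even, 0 if k odd]. Integrating term-by-term (or equivalently evaluating the antiderivative F(x) = -x^4/2 + x^3/3 + 3*x^2/2 + 6*x at the endpoints):
  F(1) − F(−1) = 22/3 − (-16/3) = 38/3.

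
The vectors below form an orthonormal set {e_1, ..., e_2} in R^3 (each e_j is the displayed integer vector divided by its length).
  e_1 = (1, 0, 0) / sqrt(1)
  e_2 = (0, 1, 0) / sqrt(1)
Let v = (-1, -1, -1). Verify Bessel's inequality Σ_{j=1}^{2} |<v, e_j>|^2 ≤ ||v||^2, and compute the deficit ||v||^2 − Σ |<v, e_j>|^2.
Σ |<v, e_j>|^2 = 2; ||v||^2 = 3; deficit = 1

Write each e_j = u_j / sqrt(<u_j, u_j>) where u_j is the displayed integer vector. Then <v, e_j> = <v, u_j> / sqrt(<u_j, u_j>), so |<v, e_j>|^2 = <v, u_j>^2 / <u_j, u_j>.
Coefficients: <v, e_1> = -1/sqrt(1), <v, e_2> = -1/sqrt(1).
Square and sum: Σ |<v, e_j>|^2 = 2.
Compute ||v||^2 = v·v = 3.
Deficit = 3 − 2 = 1 ≥ 0, confirming Bessel's inequality. (The deficit equals ||v − Σ <v,e_j> e_j||^2, the squared distance from v to span{e_j}.)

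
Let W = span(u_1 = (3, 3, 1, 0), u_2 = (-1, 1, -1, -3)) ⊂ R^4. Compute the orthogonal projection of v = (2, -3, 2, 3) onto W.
proj_W(v) = (221/227, -389/227, 277/227, 915/227)

Set up U = [u_1 | ... | u_2] ∈ R^(4×2). The projector onto W = col(U) is P = U (U^T U)^(-1) U^T.
Compute U^T U =
  [19, -1]
  [-1, 12],
and U^T v = (-1, -16).
Solve U^T U · c = U^T v for the coefficients: c = (-28/227, -305/227). The projection is proj_W(v) = U c.
Check: (v - proj_W(v)) · u_1 = 0  (should be 0).
Check: (v - proj_W(v)) · u_2 = 0  (should be 0).
Result: proj_W(v) = (221/227, -389/227, 277/227, 915/227).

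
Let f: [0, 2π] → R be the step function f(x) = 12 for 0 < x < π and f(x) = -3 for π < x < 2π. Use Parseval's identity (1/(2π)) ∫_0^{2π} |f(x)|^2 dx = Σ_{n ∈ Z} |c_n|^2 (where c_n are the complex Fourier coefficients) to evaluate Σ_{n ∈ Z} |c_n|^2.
Σ |c_n|^2 = 153/2

Parseval equates the L^2 energy of f (normalised by 1/(2π)) with the ℓ^2 sum of its Fourier coefficients: (1/(2π)) ∫_0^{2π} |f|^2 = Σ |c_n|^2.
Compute the left side: (1/(2π)) [∫_0^π 12^2 dx + ∫_π^{2π} (-3)^2 dx] = (1/(2π)) · (144π + 9π) = (144 + 9)/2 = 153/2.
So Σ_{n ∈ Z} |c_n|^2 = 153/2.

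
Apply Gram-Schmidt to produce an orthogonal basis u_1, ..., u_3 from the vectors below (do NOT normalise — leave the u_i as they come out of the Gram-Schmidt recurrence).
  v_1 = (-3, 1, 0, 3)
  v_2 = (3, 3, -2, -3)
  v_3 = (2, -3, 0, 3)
Orthogonal basis:
  u_1 = (-3, 1, 0, 3)
  u_2 = (12/19, 72/19, -2, -12/19)
  u_3 = (218/91, -57/91, -114/91, 237/91)

Apply the Gram-Schmidt recurrence
  u_1 = v_1
  u_i = v_i − Σ_{j<i} ((v_i · u_j) / (u_j · u_j)) · u_j.

Step by step this gives:
  u_1 = (-3, 1, 0, 3)
  u_2 = (12/19, 72/19, -2, -12/19)
  u_3 = (218/91, -57/91, -114/91, 237/91)

Orthogonality check:
  u_2 · u_1 = 0 (should be 0)
  u_3 · u_1 = 0 (should be 0)
  u_3 · u_2 = 0 (should be 0)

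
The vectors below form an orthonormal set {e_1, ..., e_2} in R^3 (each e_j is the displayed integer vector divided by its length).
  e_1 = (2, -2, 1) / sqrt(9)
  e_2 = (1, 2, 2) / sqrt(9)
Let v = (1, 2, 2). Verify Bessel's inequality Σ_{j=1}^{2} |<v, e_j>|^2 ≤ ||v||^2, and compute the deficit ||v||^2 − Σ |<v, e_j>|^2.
Σ |<v, e_j>|^2 = 9; ||v||^2 = 9; deficit = 0

Write each e_j = u_j / sqrt(<u_j, u_j>) where u_j is the displayed integer vector. Then <v, e_j> = <v, u_j> / sqrt(<u_j, u_j>), so |<v, e_j>|^2 = <v, u_j>^2 / <u_j, u_j>.
Coefficients: <v, e_1> = 0/sqrt(9), <v, e_2> = 9/sqrt(9).
Square and sum: Σ |<v, e_j>|^2 = 9.
Compute ||v||^2 = v·v = 9.
Deficit = 9 − 9 = 0 ≥ 0, confirming Bessel's inequality. (The deficit equals ||v − Σ <v,e_j> e_j||^2, the squared distance from v to span{e_j}.)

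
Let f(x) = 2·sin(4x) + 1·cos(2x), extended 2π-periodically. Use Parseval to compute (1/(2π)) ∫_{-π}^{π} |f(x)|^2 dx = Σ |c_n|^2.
Σ |c_n|^2 = 5/2

Expand |f|^2 and use orthogonality of {sin(nx), cos(mx)} on [-π, π]:
  ∫_{-π}^{π} sin(nx)^2 dx = π, ∫ cos(mx)^2 dx = π, and cross terms integrate to 0.
So ∫_{-π}^{π} f(x)^2 dx = 2^2 · π + 1^2 · π = (4 + 1)π.
Divide by 2π: (4 + 1)/2 = 5/2.
By Parseval, this equals Σ |c_n|^2.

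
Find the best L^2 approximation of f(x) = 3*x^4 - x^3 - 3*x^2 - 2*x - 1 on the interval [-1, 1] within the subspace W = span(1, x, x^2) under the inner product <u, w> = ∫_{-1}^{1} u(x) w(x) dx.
g(x) = -3*x^2/7 - 13*x/5 - 44/35

The best approximation g ∈ W is the orthogonal projection of f onto W. Writing g = a_0 + a_1 x + a_2 x^2, the coefficients solve the normal equations G · a = b where
  G_{ij} = <φ_i, φ_j> and b_i = <f, φ_i>, with φ_0 = 1, φ_1 = x, φ_2 = x^2.
G =
  [2, 0, 2/3]
  [0, 2/3, 0]
  [2/3, 0, 2/5],
b = (-14/5, -26/15, -106/105).
Solving gives a_0 = -44/35, a_1 = -13/5, a_2 = -3/7, so
  g(x) = -3*x^2/7 - 13*x/5 - 44/35.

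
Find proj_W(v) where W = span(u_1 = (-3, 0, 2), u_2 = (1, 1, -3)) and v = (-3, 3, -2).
proj_W(v) = (-102/31, 123/62, -151/62)

Set up U = [u_1 | ... | u_2] ∈ R^(3×2). The projector onto W = col(U) is P = U (U^T U)^(-1) U^T.
Compute U^T U =
  [13, -9]
  [-9, 11],
and U^T v = (5, 6).
Solve U^T U · c = U^T v for the coefficients: c = (109/62, 123/62). The projection is proj_W(v) = U c.
Check: (v - proj_W(v)) · u_1 = 0  (should be 0).
Check: (v - proj_W(v)) · u_2 = 0  (should be 0).
Result: proj_W(v) = (-102/31, 123/62, -151/62).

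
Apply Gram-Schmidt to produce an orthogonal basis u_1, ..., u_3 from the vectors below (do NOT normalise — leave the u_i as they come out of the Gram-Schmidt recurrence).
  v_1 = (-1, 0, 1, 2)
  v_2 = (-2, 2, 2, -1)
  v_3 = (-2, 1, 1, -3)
Orthogonal basis:
  u_1 = (-1, 0, 1, 2)
  u_2 = (-5/3, 2, 5/3, -5/3)
  u_3 = (-65/74, -35/37, -9/74, -14/37)

Apply the Gram-Schmidt recurrence
  u_1 = v_1
  u_i = v_i − Σ_{j<i} ((v_i · u_j) / (u_j · u_j)) · u_j.

Step by step this gives:
  u_1 = (-1, 0, 1, 2)
  u_2 = (-5/3, 2, 5/3, -5/3)
  u_3 = (-65/74, -35/37, -9/74, -14/37)

Orthogonality check:
  u_2 · u_1 = 0 (should be 0)
  u_3 · u_1 = 0 (should be 0)
  u_3 · u_2 = 0 (should be 0)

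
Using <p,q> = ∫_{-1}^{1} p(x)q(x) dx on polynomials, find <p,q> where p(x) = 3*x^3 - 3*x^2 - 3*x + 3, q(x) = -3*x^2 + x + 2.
<p,q> = 24/5

Expand the product: p(x)·q(x) = -9*x^5 + 12*x^4 + 12*x^3 - 18*x^2 - 3*x + 6.
∫_{-1}^{1} of each monomial x^k gives [2/(k+1) if k even, 0 if k odd]. Integrating term-by-term (or equivalently evaluating the antiderivative F(x) = -3*x^6/2 + 12*x^5/5 + 3*x^4 - 6*x^3 - 3*x^2/2 + 6*x at the endpoints):
  F(1) − F(−1) = 12/5 − (-12/5) = 24/5.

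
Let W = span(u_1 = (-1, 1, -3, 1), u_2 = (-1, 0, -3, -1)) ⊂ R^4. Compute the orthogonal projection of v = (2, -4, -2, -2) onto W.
proj_W(v) = (-14/51, -76/51, -14/17, -166/51)

Set up U = [u_1 | ... | u_2] ∈ R^(4×2). The projector onto W = col(U) is P = U (U^T U)^(-1) U^T.
Compute U^T U =
  [12, 9]
  [9, 11],
and U^T v = (-2, 6).
Solve U^T U · c = U^T v for the coefficients: c = (-76/51, 30/17). The projection is proj_W(v) = U c.
Check: (v - proj_W(v)) · u_1 = 0  (should be 0).
Check: (v - proj_W(v)) · u_2 = 0  (should be 0).
Result: proj_W(v) = (-14/51, -76/51, -14/17, -166/51).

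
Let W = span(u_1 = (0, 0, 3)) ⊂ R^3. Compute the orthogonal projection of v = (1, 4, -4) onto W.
proj_W(v) = (0, 0, -4)

Set up U = [u_1 | ... | u_1] ∈ R^(3×1). The projector onto W = col(U) is P = U (U^T U)^(-1) U^T.
Compute U^T U =
  [9],
and U^T v = (-12).
Solve U^T U · c = U^T v for the coefficients: c = (-4/3). The projection is proj_W(v) = U c.
Check: (v - proj_W(v)) · u_1 = 0  (should be 0).
Result: proj_W(v) = (0, 0, -4).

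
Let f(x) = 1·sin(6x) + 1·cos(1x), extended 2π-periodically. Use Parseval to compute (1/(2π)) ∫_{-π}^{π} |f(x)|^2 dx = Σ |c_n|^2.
Σ |c_n|^2 = 1

Expand |f|^2 and use orthogonality of {sin(nx), cos(mx)} on [-π, π]:
  ∫_{-π}^{π} sin(nx)^2 dx = π, ∫ cos(mx)^2 dx = π, and cross terms integrate to 0.
So ∫_{-π}^{π} f(x)^2 dx = 1^2 · π + 1^2 · π = (1 + 1)π.
Divide by 2π: (1 + 1)/2 = 1.
By Parseval, this equals Σ |c_n|^2.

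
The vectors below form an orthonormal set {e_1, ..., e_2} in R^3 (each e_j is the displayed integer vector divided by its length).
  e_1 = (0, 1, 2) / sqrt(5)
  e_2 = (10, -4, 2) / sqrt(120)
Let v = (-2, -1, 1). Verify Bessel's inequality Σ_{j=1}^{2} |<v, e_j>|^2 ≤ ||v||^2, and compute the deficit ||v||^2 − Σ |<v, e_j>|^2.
Σ |<v, e_j>|^2 = 11/6; ||v||^2 = 6; deficit = 25/6

Write each e_j = u_j / sqrt(<u_j, u_j>) where u_j is the displayed integer vector. Then <v, e_j> = <v, u_j> / sqrt(<u_j, u_j>), so |<v, e_j>|^2 = <v, u_j>^2 / <u_j, u_j>.
Coefficients: <v, e_1> = 1/sqrt(5), <v, e_2> = -14/sqrt(120).
Square and sum: Σ |<v, e_j>|^2 = 11/6.
Compute ||v||^2 = v·v = 6.
Deficit = 6 − 11/6 = 25/6 ≥ 0, confirming Bessel's inequality. (The deficit equals ||v − Σ <v,e_j> e_j||^2, the squared distance from v to span{e_j}.)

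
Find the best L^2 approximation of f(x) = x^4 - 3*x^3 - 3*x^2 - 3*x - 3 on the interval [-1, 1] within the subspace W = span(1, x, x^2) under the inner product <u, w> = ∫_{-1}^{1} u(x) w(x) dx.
g(x) = -15*x^2/7 - 24*x/5 - 108/35

The best approximation g ∈ W is the orthogonal projection of f onto W. Writing g = a_0 + a_1 x + a_2 x^2, the coefficients solve the normal equations G · a = b where
  G_{ij} = <φ_i, φ_j> and b_i = <f, φ_i>, with φ_0 = 1, φ_1 = x, φ_2 = x^2.
G =
  [2, 0, 2/3]
  [0, 2/3, 0]
  [2/3, 0, 2/5],
b = (-38/5, -16/5, -102/35).
Solving gives a_0 = -108/35, a_1 = -24/5, a_2 = -15/7, so
  g(x) = -15*x^2/7 - 24*x/5 - 108/35.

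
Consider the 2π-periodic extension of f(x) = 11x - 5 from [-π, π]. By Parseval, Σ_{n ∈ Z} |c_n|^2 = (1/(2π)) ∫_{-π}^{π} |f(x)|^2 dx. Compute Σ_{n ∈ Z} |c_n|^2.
Σ |c_n|^2 = 121π^2/3 + 25

Expand and integrate term by term over [-π, π]:
  ∫ (11x)^2 dx = 121·(2π^3/3); ∫ 2·11·(-5)·x dx = 0 (odd integrand); ∫ (-5)^2 dx = 25·2π.
So (1/(2π)) ∫_{-π}^{π} (11x - 5)^2 dx = 121π^2/3 + 25 = 121π^2/3 + 25.
Parseval ⇒ Σ |c_n|^2 = 121π^2/3 + 25.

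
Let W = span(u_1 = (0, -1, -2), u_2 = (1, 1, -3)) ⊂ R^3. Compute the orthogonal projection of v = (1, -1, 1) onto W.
proj_W(v) = (-1/3, -7/15, 11/15)

Set up U = [u_1 | ... | u_2] ∈ R^(3×2). The projector onto W = col(U) is P = U (U^T U)^(-1) U^T.
Compute U^T U =
  [5, 5]
  [5, 11],
and U^T v = (-1, -3).
Solve U^T U · c = U^T v for the coefficients: c = (2/15, -1/3). The projection is proj_W(v) = U c.
Check: (v - proj_W(v)) · u_1 = 0  (should be 0).
Check: (v - proj_W(v)) · u_2 = 0  (should be 0).
Result: proj_W(v) = (-1/3, -7/15, 11/15).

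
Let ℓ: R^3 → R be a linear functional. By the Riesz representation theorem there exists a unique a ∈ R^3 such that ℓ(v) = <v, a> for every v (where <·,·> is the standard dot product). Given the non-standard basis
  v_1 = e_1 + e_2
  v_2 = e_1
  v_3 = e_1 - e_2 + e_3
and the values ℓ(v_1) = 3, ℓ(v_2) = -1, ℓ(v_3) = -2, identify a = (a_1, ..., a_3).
a = (-1, 4, 3)

Write a = (a_1, ..., a_3) in the standard basis. For each basis vector v_i, ℓ(v_i) = <v_i, a> is a linear equation in the a_j's. Collect the n equations into a matrix system V a = ℓ, where row i of V is v_i (expressed in the standard basis). Since V is invertible (lower-triangular with 1s on the diagonal, up to permutation), solve by back-substitution:
  V =
[[1, 1, 0],
 [1, 0, 0],
 [1, -1, 1]]
  V a = (3, -1, -2)
Solving gives a = (-1, 4, 3).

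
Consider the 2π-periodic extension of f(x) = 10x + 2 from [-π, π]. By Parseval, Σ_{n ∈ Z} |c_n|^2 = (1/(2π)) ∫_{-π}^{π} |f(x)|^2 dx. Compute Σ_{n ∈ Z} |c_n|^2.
Σ |c_n|^2 = 100π^2/3 + 4

Expand and integrate term by term over [-π, π]:
  ∫ (10x)^2 dx = 100·(2π^3/3); ∫ 2·10·(2)·x dx = 0 (odd integrand); ∫ 2^2 dx = 4·2π.
So (1/(2π)) ∫_{-π}^{π} (10x + 2)^2 dx = 100π^2/3 + 4 = 100π^2/3 + 4.
Parseval ⇒ Σ |c_n|^2 = 100π^2/3 + 4.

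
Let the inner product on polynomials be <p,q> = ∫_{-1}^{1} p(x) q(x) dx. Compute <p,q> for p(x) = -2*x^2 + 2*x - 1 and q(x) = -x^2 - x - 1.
<p,q> = 52/15

Expand the product: p(x)·q(x) = 2*x^4 + x^2 - x + 1.
∫_{-1}^{1} of each monomial x^k gives [2/(k+1) if k even, 0 if k odd]. Integrating term-by-term (or equivalently evaluating the antiderivative F(x) = 2*x^5/5 + x^3/3 - x^2/2 + x at the endpoints):
  F(1) − F(−1) = 37/30 − (-67/30) = 52/15.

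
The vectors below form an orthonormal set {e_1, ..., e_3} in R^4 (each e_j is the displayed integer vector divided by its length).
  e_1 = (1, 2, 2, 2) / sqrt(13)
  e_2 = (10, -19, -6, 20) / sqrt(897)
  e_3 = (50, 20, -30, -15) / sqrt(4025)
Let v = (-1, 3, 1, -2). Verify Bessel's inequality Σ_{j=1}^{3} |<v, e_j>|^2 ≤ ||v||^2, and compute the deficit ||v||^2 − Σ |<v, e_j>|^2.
Σ |<v, e_j>|^2 = 314/21; ||v||^2 = 15; deficit = 1/21

Write each e_j = u_j / sqrt(<u_j, u_j>) where u_j is the displayed integer vector. Then <v, e_j> = <v, u_j> / sqrt(<u_j, u_j>), so |<v, e_j>|^2 = <v, u_j>^2 / <u_j, u_j>.
Coefficients: <v, e_1> = 3/sqrt(13), <v, e_2> = -113/sqrt(897), <v, e_3> = 10/sqrt(4025).
Square and sum: Σ |<v, e_j>|^2 = 314/21.
Compute ||v||^2 = v·v = 15.
Deficit = 15 − 314/21 = 1/21 ≥ 0, confirming Bessel's inequality. (The deficit equals ||v − Σ <v,e_j> e_j||^2, the squared distance from v to span{e_j}.)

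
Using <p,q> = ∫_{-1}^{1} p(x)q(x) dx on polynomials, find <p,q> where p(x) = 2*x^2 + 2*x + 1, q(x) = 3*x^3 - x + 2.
<p,q> = 116/15

Expand the product: p(x)·q(x) = 6*x^5 + 6*x^4 + x^3 + 2*x^2 + 3*x + 2.
∫_{-1}^{1} of each monomial x^k gives [2/(k+1) if k even, 0 if k odd]. Integrating term-by-term (or equivalently evaluating the antiderivative F(x) = x^6 + 6*x^5/5 + x^4/4 + 2*x^3/3 + 3*x^2/2 + 2*x at the endpoints):
  F(1) − F(−1) = 397/60 − (-67/60) = 116/15.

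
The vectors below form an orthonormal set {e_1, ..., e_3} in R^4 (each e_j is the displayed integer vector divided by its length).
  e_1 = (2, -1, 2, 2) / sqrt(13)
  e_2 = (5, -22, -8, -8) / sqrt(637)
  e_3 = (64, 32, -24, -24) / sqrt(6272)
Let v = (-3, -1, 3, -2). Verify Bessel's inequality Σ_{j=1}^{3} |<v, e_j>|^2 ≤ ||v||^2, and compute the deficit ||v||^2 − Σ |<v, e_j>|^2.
Σ |<v, e_j>|^2 = 21/2; ||v||^2 = 23; deficit = 25/2

Write each e_j = u_j / sqrt(<u_j, u_j>) where u_j is the displayed integer vector. Then <v, e_j> = <v, u_j> / sqrt(<u_j, u_j>), so |<v, e_j>|^2 = <v, u_j>^2 / <u_j, u_j>.
Coefficients: <v, e_1> = -3/sqrt(13), <v, e_2> = -1/sqrt(637), <v, e_3> = -248/sqrt(6272).
Square and sum: Σ |<v, e_j>|^2 = 21/2.
Compute ||v||^2 = v·v = 23.
Deficit = 23 − 21/2 = 25/2 ≥ 0, confirming Bessel's inequality. (The deficit equals ||v − Σ <v,e_j> e_j||^2, the squared distance from v to span{e_j}.)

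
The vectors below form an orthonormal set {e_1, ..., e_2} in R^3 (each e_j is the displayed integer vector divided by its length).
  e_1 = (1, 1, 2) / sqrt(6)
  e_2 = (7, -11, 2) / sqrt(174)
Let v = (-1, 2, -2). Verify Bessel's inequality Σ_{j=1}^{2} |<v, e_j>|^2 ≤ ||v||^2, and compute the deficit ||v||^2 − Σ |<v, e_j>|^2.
Σ |<v, e_j>|^2 = 225/29; ||v||^2 = 9; deficit = 36/29

Write each e_j = u_j / sqrt(<u_j, u_j>) where u_j is the displayed integer vector. Then <v, e_j> = <v, u_j> / sqrt(<u_j, u_j>), so |<v, e_j>|^2 = <v, u_j>^2 / <u_j, u_j>.
Coefficients: <v, e_1> = -3/sqrt(6), <v, e_2> = -33/sqrt(174).
Square and sum: Σ |<v, e_j>|^2 = 225/29.
Compute ||v||^2 = v·v = 9.
Deficit = 9 − 225/29 = 36/29 ≥ 0, confirming Bessel's inequality. (The deficit equals ||v − Σ <v,e_j> e_j||^2, the squared distance from v to span{e_j}.)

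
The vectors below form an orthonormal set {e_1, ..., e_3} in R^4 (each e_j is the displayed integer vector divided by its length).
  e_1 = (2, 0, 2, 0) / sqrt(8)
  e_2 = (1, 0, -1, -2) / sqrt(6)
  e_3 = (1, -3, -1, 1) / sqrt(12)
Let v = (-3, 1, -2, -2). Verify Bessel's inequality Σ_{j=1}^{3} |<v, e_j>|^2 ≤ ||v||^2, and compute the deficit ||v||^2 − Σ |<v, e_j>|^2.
Σ |<v, e_j>|^2 = 17; ||v||^2 = 18; deficit = 1

Write each e_j = u_j / sqrt(<u_j, u_j>) where u_j is the displayed integer vector. Then <v, e_j> = <v, u_j> / sqrt(<u_j, u_j>), so |<v, e_j>|^2 = <v, u_j>^2 / <u_j, u_j>.
Coefficients: <v, e_1> = -10/sqrt(8), <v, e_2> = 3/sqrt(6), <v, e_3> = -6/sqrt(12).
Square and sum: Σ |<v, e_j>|^2 = 17.
Compute ||v||^2 = v·v = 18.
Deficit = 18 − 17 = 1 ≥ 0, confirming Bessel's inequality. (The deficit equals ||v − Σ <v,e_j> e_j||^2, the squared distance from v to span{e_j}.)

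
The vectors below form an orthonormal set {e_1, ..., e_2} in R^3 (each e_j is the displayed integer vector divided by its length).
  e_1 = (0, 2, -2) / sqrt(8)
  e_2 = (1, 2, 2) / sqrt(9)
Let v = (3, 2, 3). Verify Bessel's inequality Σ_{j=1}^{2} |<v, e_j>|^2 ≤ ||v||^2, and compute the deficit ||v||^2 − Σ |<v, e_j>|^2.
Σ |<v, e_j>|^2 = 347/18; ||v||^2 = 22; deficit = 49/18

Write each e_j = u_j / sqrt(<u_j, u_j>) where u_j is the displayed integer vector. Then <v, e_j> = <v, u_j> / sqrt(<u_j, u_j>), so |<v, e_j>|^2 = <v, u_j>^2 / <u_j, u_j>.
Coefficients: <v, e_1> = -2/sqrt(8), <v, e_2> = 13/sqrt(9).
Square and sum: Σ |<v, e_j>|^2 = 347/18.
Compute ||v||^2 = v·v = 22.
Deficit = 22 − 347/18 = 49/18 ≥ 0, confirming Bessel's inequality. (The deficit equals ||v − Σ <v,e_j> e_j||^2, the squared distance from v to span{e_j}.)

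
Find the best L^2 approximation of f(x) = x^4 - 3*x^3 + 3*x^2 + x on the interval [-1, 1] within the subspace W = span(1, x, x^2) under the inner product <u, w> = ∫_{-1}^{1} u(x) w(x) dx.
g(x) = 27*x^2/7 - 4*x/5 - 3/35

The best approximation g ∈ W is the orthogonal projection of f onto W. Writing g = a_0 + a_1 x + a_2 x^2, the coefficients solve the normal equations G · a = b where
  G_{ij} = <φ_i, φ_j> and b_i = <f, φ_i>, with φ_0 = 1, φ_1 = x, φ_2 = x^2.
G =
  [2, 0, 2/3]
  [0, 2/3, 0]
  [2/3, 0, 2/5],
b = (12/5, -8/15, 52/35).
Solving gives a_0 = -3/35, a_1 = -4/5, a_2 = 27/7, so
  g(x) = 27*x^2/7 - 4*x/5 - 3/35.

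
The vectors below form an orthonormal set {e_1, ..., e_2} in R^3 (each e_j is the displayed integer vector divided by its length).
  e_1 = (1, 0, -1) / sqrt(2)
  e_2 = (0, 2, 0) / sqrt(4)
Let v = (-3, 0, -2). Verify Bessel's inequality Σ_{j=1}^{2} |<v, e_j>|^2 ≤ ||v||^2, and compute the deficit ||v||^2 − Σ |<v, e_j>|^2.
Σ |<v, e_j>|^2 = 1/2; ||v||^2 = 13; deficit = 25/2

Write each e_j = u_j / sqrt(<u_j, u_j>) where u_j is the displayed integer vector. Then <v, e_j> = <v, u_j> / sqrt(<u_j, u_j>), so |<v, e_j>|^2 = <v, u_j>^2 / <u_j, u_j>.
Coefficients: <v, e_1> = -1/sqrt(2), <v, e_2> = 0/sqrt(4).
Square and sum: Σ |<v, e_j>|^2 = 1/2.
Compute ||v||^2 = v·v = 13.
Deficit = 13 − 1/2 = 25/2 ≥ 0, confirming Bessel's inequality. (The deficit equals ||v − Σ <v,e_j> e_j||^2, the squared distance from v to span{e_j}.)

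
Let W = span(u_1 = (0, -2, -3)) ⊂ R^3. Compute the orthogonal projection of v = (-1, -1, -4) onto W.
proj_W(v) = (0, -28/13, -42/13)

Set up U = [u_1 | ... | u_1] ∈ R^(3×1). The projector onto W = col(U) is P = U (U^T U)^(-1) U^T.
Compute U^T U =
  [13],
and U^T v = (14).
Solve U^T U · c = U^T v for the coefficients: c = (14/13). The projection is proj_W(v) = U c.
Check: (v - proj_W(v)) · u_1 = 0  (should be 0).
Result: proj_W(v) = (0, -28/13, -42/13).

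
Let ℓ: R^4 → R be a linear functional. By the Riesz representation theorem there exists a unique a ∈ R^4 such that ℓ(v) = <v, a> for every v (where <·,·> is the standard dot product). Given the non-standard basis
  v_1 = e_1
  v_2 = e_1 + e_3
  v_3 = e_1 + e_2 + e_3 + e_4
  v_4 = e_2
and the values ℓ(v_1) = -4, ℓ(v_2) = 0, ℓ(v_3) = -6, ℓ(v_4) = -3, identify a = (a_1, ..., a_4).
a = (-4, -3, 4, -3)

Write a = (a_1, ..., a_4) in the standard basis. For each basis vector v_i, ℓ(v_i) = <v_i, a> is a linear equation in the a_j's. Collect the n equations into a matrix system V a = ℓ, where row i of V is v_i (expressed in the standard basis). Since V is invertible (lower-triangular with 1s on the diagonal, up to permutation), solve by back-substitution:
  V =
[[1, 0, 0, 0],
 [1, 0, 1, 0],
 [1, 1, 1, 1],
 [0, 1, 0, 0]]
  V a = (-4, 0, -6, -3)
Solving gives a = (-4, -3, 4, -3).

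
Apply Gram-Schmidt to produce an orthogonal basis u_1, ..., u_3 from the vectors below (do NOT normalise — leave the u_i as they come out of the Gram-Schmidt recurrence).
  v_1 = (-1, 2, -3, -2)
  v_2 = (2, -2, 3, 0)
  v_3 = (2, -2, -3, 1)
Orthogonal basis:
  u_1 = (-1, 2, -3, -2)
  u_2 = (7/6, -1/3, 1/2, -5/3)
  u_3 = (170/81, -172/81, -76/27, 85/81)

Apply the Gram-Schmidt recurrence
  u_1 = v_1
  u_i = v_i − Σ_{j<i} ((v_i · u_j) / (u_j · u_j)) · u_j.

Step by step this gives:
  u_1 = (-1, 2, -3, -2)
  u_2 = (7/6, -1/3, 1/2, -5/3)
  u_3 = (170/81, -172/81, -76/27, 85/81)

Orthogonality check:
  u_2 · u_1 = 0 (should be 0)
  u_3 · u_1 = 0 (should be 0)
  u_3 · u_2 = 0 (should be 0)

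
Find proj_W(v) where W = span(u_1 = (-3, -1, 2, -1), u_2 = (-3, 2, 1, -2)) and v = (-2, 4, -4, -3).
proj_W(v) = (-129/149, 776/149, -187/149, -316/149)

Set up U = [u_1 | ... | u_2] ∈ R^(4×2). The projector onto W = col(U) is P = U (U^T U)^(-1) U^T.
Compute U^T U =
  [15, 11]
  [11, 18],
and U^T v = (-3, 16).
Solve U^T U · c = U^T v for the coefficients: c = (-230/149, 273/149). The projection is proj_W(v) = U c.
Check: (v - proj_W(v)) · u_1 = 0  (should be 0).
Check: (v - proj_W(v)) · u_2 = 0  (should be 0).
Result: proj_W(v) = (-129/149, 776/149, -187/149, -316/149).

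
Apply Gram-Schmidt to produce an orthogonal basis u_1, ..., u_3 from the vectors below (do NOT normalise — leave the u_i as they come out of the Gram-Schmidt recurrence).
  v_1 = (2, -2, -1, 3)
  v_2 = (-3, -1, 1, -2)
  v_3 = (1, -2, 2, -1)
Orthogonal basis:
  u_1 = (2, -2, -1, 3)
  u_2 = (-16/9, -20/9, 7/18, -1/6)
  u_3 = (248/149, -137/149, 281/149, -163/149)

Apply the Gram-Schmidt recurrence
  u_1 = v_1
  u_i = v_i − Σ_{j<i} ((v_i · u_j) / (u_j · u_j)) · u_j.

Step by step this gives:
  u_1 = (2, -2, -1, 3)
  u_2 = (-16/9, -20/9, 7/18, -1/6)
  u_3 = (248/149, -137/149, 281/149, -163/149)

Orthogonality check:
  u_2 · u_1 = 0 (should be 0)
  u_3 · u_1 = 0 (should be 0)
  u_3 · u_2 = 0 (should be 0)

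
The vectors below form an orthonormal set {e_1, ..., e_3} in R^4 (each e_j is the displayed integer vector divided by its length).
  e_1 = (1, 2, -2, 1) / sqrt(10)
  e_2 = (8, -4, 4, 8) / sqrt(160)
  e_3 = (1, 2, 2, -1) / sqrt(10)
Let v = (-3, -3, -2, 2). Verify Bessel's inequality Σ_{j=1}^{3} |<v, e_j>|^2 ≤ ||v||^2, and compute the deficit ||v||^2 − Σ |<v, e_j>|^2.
Σ |<v, e_j>|^2 = 47/2; ||v||^2 = 26; deficit = 5/2

Write each e_j = u_j / sqrt(<u_j, u_j>) where u_j is the displayed integer vector. Then <v, e_j> = <v, u_j> / sqrt(<u_j, u_j>), so |<v, e_j>|^2 = <v, u_j>^2 / <u_j, u_j>.
Coefficients: <v, e_1> = -3/sqrt(10), <v, e_2> = -4/sqrt(160), <v, e_3> = -15/sqrt(10).
Square and sum: Σ |<v, e_j>|^2 = 47/2.
Compute ||v||^2 = v·v = 26.
Deficit = 26 − 47/2 = 5/2 ≥ 0, confirming Bessel's inequality. (The deficit equals ||v − Σ <v,e_j> e_j||^2, the squared distance from v to span{e_j}.)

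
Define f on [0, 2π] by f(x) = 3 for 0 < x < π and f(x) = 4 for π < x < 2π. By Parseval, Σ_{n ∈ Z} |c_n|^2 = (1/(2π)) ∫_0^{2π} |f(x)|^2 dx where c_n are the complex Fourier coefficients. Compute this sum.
Σ |c_n|^2 = 25/2

Parseval equates the L^2 energy of f (normalised by 1/(2π)) with the ℓ^2 sum of its Fourier coefficients: (1/(2π)) ∫_0^{2π} |f|^2 = Σ |c_n|^2.
Compute the left side: (1/(2π)) [∫_0^π 3^2 dx + ∫_π^{2π} 4^2 dx] = (1/(2π)) · (9π + 16π) = (9 + 16)/2 = 25/2.
So Σ_{n ∈ Z} |c_n|^2 = 25/2.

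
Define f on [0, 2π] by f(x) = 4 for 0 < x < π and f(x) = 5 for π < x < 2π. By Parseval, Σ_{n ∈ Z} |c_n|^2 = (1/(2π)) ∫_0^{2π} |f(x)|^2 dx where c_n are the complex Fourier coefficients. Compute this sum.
Σ |c_n|^2 = 41/2

Parseval equates the L^2 energy of f (normalised by 1/(2π)) with the ℓ^2 sum of its Fourier coefficients: (1/(2π)) ∫_0^{2π} |f|^2 = Σ |c_n|^2.
Compute the left side: (1/(2π)) [∫_0^π 4^2 dx + ∫_π^{2π} 5^2 dx] = (1/(2π)) · (16π + 25π) = (16 + 25)/2 = 41/2.
So Σ_{n ∈ Z} |c_n|^2 = 41/2.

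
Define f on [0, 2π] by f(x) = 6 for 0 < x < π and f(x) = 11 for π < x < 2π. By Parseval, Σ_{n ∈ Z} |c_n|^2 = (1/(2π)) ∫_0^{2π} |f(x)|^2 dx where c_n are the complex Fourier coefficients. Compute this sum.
Σ |c_n|^2 = 157/2

Parseval equates the L^2 energy of f (normalised by 1/(2π)) with the ℓ^2 sum of its Fourier coefficients: (1/(2π)) ∫_0^{2π} |f|^2 = Σ |c_n|^2.
Compute the left side: (1/(2π)) [∫_0^π 6^2 dx + ∫_π^{2π} 11^2 dx] = (1/(2π)) · (36π + 121π) = (36 + 121)/2 = 157/2.
So Σ_{n ∈ Z} |c_n|^2 = 157/2.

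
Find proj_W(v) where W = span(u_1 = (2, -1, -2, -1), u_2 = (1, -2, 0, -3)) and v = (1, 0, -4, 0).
proj_W(v) = (206/91, -1/7, -38/13, 47/91)

Set up U = [u_1 | ... | u_2] ∈ R^(4×2). The projector onto W = col(U) is P = U (U^T U)^(-1) U^T.
Compute U^T U =
  [10, 7]
  [7, 14],
and U^T v = (10, 1).
Solve U^T U · c = U^T v for the coefficients: c = (19/13, -60/91). The projection is proj_W(v) = U c.
Check: (v - proj_W(v)) · u_1 = 0  (should be 0).
Check: (v - proj_W(v)) · u_2 = 0  (should be 0).
Result: proj_W(v) = (206/91, -1/7, -38/13, 47/91).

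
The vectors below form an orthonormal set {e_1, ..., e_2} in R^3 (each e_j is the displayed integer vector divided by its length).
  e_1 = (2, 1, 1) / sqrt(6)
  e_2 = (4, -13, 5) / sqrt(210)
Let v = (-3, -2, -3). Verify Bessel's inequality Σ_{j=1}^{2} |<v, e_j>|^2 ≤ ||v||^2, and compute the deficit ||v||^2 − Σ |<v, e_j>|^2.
Σ |<v, e_j>|^2 = 706/35; ||v||^2 = 22; deficit = 64/35

Write each e_j = u_j / sqrt(<u_j, u_j>) where u_j is the displayed integer vector. Then <v, e_j> = <v, u_j> / sqrt(<u_j, u_j>), so |<v, e_j>|^2 = <v, u_j>^2 / <u_j, u_j>.
Coefficients: <v, e_1> = -11/sqrt(6), <v, e_2> = -1/sqrt(210).
Square and sum: Σ |<v, e_j>|^2 = 706/35.
Compute ||v||^2 = v·v = 22.
Deficit = 22 − 706/35 = 64/35 ≥ 0, confirming Bessel's inequality. (The deficit equals ||v − Σ <v,e_j> e_j||^2, the squared distance from v to span{e_j}.)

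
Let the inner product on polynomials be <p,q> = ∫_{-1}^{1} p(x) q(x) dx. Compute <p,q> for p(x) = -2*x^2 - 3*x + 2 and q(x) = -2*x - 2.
<p,q> = -4/3

Expand the product: p(x)·q(x) = 4*x^3 + 10*x^2 + 2*x - 4.
∫_{-1}^{1} of each monomial x^k gives [2/(k+1) if k even, 0 if k odd]. Integrating term-by-term (or equivalently evaluating the antiderivative F(x) = x^4 + 10*x^3/3 + x^2 - 4*x at the endpoints):
  F(1) − F(−1) = 4/3 − (8/3) = -4/3.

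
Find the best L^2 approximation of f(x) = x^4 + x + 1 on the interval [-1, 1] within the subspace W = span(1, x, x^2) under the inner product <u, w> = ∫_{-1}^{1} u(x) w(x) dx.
g(x) = 6*x^2/7 + x + 32/35

The best approximation g ∈ W is the orthogonal projection of f onto W. Writing g = a_0 + a_1 x + a_2 x^2, the coefficients solve the normal equations G · a = b where
  G_{ij} = <φ_i, φ_j> and b_i = <f, φ_i>, with φ_0 = 1, φ_1 = x, φ_2 = x^2.
G =
  [2, 0, 2/3]
  [0, 2/3, 0]
  [2/3, 0, 2/5],
b = (12/5, 2/3, 20/21).
Solving gives a_0 = 32/35, a_1 = 1, a_2 = 6/7, so
  g(x) = 6*x^2/7 + x + 32/35.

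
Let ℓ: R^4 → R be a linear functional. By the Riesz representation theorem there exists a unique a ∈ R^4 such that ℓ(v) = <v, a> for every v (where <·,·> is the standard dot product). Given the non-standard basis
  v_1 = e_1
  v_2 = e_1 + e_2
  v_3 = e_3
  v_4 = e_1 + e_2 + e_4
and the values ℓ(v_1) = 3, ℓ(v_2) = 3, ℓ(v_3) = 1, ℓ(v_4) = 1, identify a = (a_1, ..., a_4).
a = (3, 0, 1, -2)

Write a = (a_1, ..., a_4) in the standard basis. For each basis vector v_i, ℓ(v_i) = <v_i, a> is a linear equation in the a_j's. Collect the n equations into a matrix system V a = ℓ, where row i of V is v_i (expressed in the standard basis). Since V is invertible (lower-triangular with 1s on the diagonal, up to permutation), solve by back-substitution:
  V =
[[1, 0, 0, 0],
 [1, 1, 0, 0],
 [0, 0, 1, 0],
 [1, 1, 0, 1]]
  V a = (3, 3, 1, 1)
Solving gives a = (3, 0, 1, -2).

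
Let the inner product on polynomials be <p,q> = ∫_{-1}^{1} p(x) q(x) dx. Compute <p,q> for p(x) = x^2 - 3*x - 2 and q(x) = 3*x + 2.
<p,q> = -38/3

Expand the product: p(x)·q(x) = 3*x^3 - 7*x^2 - 12*x - 4.
∫_{-1}^{1} of each monomial x^k gives [2/(k+1) if k even, 0 if k odd]. Integrating term-by-term (or equivalently evaluating the antiderivative F(x) = 3*x^4/4 - 7*x^3/3 - 6*x^2 - 4*x at the endpoints):
  F(1) − F(−1) = -139/12 − (13/12) = -38/3.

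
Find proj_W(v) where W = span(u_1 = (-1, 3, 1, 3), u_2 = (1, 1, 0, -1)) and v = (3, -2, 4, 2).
proj_W(v) = (-21/59, -13/59, 2/59, 25/59)

Set up U = [u_1 | ... | u_2] ∈ R^(4×2). The projector onto W = col(U) is P = U (U^T U)^(-1) U^T.
Compute U^T U =
  [20, -1]
  [-1, 3],
and U^T v = (1, -1).
Solve U^T U · c = U^T v for the coefficients: c = (2/59, -19/59). The projection is proj_W(v) = U c.
Check: (v - proj_W(v)) · u_1 = 0  (should be 0).
Check: (v - proj_W(v)) · u_2 = 0  (should be 0).
Result: proj_W(v) = (-21/59, -13/59, 2/59, 25/59).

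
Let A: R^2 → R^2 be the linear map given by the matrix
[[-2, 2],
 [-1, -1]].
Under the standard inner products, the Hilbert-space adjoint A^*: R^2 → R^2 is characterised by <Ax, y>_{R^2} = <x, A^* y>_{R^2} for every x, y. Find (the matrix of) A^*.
A^* = A^T =
[[-2, -1],
 [2, -1]]

For real matrices with standard dot products, the defining identity <Ax, y> = <x, A^* y> gives (Ax)^T y = x^T (A^*) y, i.e. x^T A^T y = x^T (A^*) y. Since this holds for all x, y, we must have A^* = A^T. Therefore
A^* =
[[-2, -1],
 [2, -1]].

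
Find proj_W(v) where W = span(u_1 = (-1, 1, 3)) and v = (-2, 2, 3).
proj_W(v) = (-13/11, 13/11, 39/11)

Set up U = [u_1 | ... | u_1] ∈ R^(3×1). The projector onto W = col(U) is P = U (U^T U)^(-1) U^T.
Compute U^T U =
  [11],
and U^T v = (13).
Solve U^T U · c = U^T v for the coefficients: c = (13/11). The projection is proj_W(v) = U c.
Check: (v - proj_W(v)) · u_1 = 0  (should be 0).
Result: proj_W(v) = (-13/11, 13/11, 39/11).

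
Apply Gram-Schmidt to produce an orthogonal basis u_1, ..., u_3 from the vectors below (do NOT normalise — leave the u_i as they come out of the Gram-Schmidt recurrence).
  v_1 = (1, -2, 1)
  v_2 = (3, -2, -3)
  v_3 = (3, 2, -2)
Orthogonal basis:
  u_1 = (1, -2, 1)
  u_2 = (7/3, -2/3, -11/3)
  u_3 = (56/29, 42/29, 28/29)

Apply the Gram-Schmidt recurrence
  u_1 = v_1
  u_i = v_i − Σ_{j<i} ((v_i · u_j) / (u_j · u_j)) · u_j.

Step by step this gives:
  u_1 = (1, -2, 1)
  u_2 = (7/3, -2/3, -11/3)
  u_3 = (56/29, 42/29, 28/29)

Orthogonality check:
  u_2 · u_1 = 0 (should be 0)
  u_3 · u_1 = 0 (should be 0)
  u_3 · u_2 = 0 (should be 0)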